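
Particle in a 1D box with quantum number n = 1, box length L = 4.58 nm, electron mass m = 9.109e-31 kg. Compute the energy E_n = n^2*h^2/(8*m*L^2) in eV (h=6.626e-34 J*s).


E = n^2 * h^2 / (8 * m * L^2)
= 1^2 * (6.626e-34)^2 / (8 * 9.109e-31 * (4.58e-9)^2)
= 1 * 4.3904e-67 / (8 * 9.109e-31 * 2.0976e-17)
= 2.8722e-21 J
= 0.0179 eV

0.0179


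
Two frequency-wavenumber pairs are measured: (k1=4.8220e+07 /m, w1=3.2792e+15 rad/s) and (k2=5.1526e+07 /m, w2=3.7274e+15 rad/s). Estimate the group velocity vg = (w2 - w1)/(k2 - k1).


vg = (w2 - w1) / (k2 - k1)
= (3.7274e+15 - 3.2792e+15) / (5.1526e+07 - 4.8220e+07)
= 4.4820e+14 / 3.3060e+06
= 1.3557e+08 m/s

1.3557e+08


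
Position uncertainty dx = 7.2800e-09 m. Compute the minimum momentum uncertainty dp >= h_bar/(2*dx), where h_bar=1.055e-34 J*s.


dp = h_bar / (2 * dx)
= 1.055e-34 / (2 * 7.2800e-09)
= 1.055e-34 / 1.4560e-08
= 7.2459e-27 kg*m/s

7.2459e-27


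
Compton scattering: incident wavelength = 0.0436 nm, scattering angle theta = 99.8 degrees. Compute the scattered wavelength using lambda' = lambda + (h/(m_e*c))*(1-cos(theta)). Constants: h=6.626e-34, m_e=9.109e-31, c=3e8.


Compton wavelength: h/(m_e*c) = 2.4247e-12 m
d_lambda = 2.4247e-12 * (1 - cos(99.8 deg))
= 2.4247e-12 * 1.170209
= 2.8374e-12 m = 0.002837 nm
lambda' = 0.0436 + 0.002837
= 0.046437 nm

0.046437


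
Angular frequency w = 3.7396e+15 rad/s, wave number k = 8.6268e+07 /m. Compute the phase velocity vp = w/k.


vp = w / k
= 3.7396e+15 / 8.6268e+07
= 4.3349e+07 m/s

4.3349e+07


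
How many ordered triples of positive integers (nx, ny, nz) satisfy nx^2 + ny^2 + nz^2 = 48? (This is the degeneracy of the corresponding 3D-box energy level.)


Enumerate all (nx, ny, nz) with nx^2 + ny^2 + nz^2 = 48:
(4,4,4)
Total degeneracy = 1

1


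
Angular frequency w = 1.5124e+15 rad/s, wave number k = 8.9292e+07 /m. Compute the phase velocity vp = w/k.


vp = w / k
= 1.5124e+15 / 8.9292e+07
= 1.6938e+07 m/s

1.6938e+07


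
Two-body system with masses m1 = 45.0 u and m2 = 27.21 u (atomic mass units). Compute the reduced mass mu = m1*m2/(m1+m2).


mu = m1 * m2 / (m1 + m2)
= 45.0 * 27.21 / (45.0 + 27.21)
= 1224.45 / 72.21
= 16.9568 u

16.9568


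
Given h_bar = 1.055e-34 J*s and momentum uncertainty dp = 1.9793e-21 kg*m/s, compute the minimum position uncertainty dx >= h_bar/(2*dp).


dx = h_bar / (2 * dp)
= 1.055e-34 / (2 * 1.9793e-21)
= 1.055e-34 / 3.9586e-21
= 2.6651e-14 m

2.6651e-14


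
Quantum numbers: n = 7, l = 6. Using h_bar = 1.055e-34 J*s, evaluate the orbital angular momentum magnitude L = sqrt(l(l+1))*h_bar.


L = sqrt(l*(l+1)) * h_bar
= sqrt(6 * 7) * 1.055e-34
= sqrt(42) * 1.055e-34
= 6.4807 * 1.055e-34
= 6.8372e-34 J*s

6.8372e-34


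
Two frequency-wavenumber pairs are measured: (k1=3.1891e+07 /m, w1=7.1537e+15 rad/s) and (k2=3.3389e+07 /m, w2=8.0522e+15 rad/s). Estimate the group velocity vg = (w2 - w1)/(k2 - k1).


vg = (w2 - w1) / (k2 - k1)
= (8.0522e+15 - 7.1537e+15) / (3.3389e+07 - 3.1891e+07)
= 8.9850e+14 / 1.4980e+06
= 5.9980e+08 m/s

5.9980e+08


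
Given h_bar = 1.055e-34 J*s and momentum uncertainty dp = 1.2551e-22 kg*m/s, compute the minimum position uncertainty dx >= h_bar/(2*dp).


dx = h_bar / (2 * dp)
= 1.055e-34 / (2 * 1.2551e-22)
= 1.055e-34 / 2.5102e-22
= 4.2029e-13 m

4.2029e-13


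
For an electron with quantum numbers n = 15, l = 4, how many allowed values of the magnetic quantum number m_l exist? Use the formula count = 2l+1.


m_l ranges from -l to +l in integer steps
So m_l goes from -4 to +4
Count = 2l + 1 = 2*4 + 1
= 9

9


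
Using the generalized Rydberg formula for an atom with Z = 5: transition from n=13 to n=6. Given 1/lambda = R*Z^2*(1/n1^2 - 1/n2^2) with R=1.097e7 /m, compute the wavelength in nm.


1/lambda = R * Z^2 * (1/n1^2 - 1/n2^2)
= 1.097e7 * 5^2 * (1/6^2 - 1/13^2)
= 1.097e7 * 25 * (0.027778 - 0.005917)
= 5.9953e+06 /m
lambda = 1 / 5.9953e+06
= 166.798 nm

166.798


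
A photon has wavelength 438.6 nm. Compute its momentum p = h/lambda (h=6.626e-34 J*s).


p = h / lambda
= 6.626e-34 / (438.6e-9)
= 6.626e-34 / 4.3860e-07
= 1.5107e-27 kg*m/s

1.5107e-27


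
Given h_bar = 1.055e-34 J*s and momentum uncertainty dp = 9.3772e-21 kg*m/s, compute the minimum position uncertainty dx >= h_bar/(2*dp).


dx = h_bar / (2 * dp)
= 1.055e-34 / (2 * 9.3772e-21)
= 1.055e-34 / 1.8754e-20
= 5.6253e-15 m

5.6253e-15


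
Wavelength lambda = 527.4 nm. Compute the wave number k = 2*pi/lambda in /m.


k = 2 * pi / lambda
= 6.2832 / (527.4e-9)
= 6.2832 / 5.2740e-07
= 1.1914e+07 /m

1.1914e+07


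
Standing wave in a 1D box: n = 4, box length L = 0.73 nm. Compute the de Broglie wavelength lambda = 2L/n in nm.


lambda = 2L / n
= 2 * 0.73 / 4
= 1.46 / 4
= 0.365 nm

0.365


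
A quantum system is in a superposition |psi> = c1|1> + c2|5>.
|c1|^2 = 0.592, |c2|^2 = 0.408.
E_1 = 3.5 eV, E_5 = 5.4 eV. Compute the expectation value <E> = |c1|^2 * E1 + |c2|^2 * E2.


<E> = |c1|^2 * E1 + |c2|^2 * E2
= 0.592 * 3.5 + 0.408 * 5.4
= 2.072 + 2.2032
= 4.2752 eV

4.2752


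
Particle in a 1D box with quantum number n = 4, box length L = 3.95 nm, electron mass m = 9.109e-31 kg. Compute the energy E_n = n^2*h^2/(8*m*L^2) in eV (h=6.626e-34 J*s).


E = n^2 * h^2 / (8 * m * L^2)
= 4^2 * (6.626e-34)^2 / (8 * 9.109e-31 * (3.95e-9)^2)
= 16 * 4.3904e-67 / (8 * 9.109e-31 * 1.5603e-17)
= 6.1783e-20 J
= 0.3857 eV

0.3857


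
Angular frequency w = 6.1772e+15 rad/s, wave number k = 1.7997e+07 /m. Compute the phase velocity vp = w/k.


vp = w / k
= 6.1772e+15 / 1.7997e+07
= 3.4323e+08 m/s

3.4323e+08


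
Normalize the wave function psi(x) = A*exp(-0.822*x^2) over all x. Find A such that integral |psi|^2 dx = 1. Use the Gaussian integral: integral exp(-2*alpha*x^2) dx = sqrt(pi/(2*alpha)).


integral |psi|^2 dx = A^2 * sqrt(pi/(2*alpha)) = 1
A^2 = sqrt(2*alpha/pi)
= sqrt(2 * 0.822 / pi)
= 0.723396
A = sqrt(0.723396)
= 0.8505

0.8505


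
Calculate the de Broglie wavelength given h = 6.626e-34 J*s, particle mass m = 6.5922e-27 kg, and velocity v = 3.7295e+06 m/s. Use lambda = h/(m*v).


lambda = h / (m * v)
= 6.626e-34 / (6.5922e-27 * 3.7295e+06)
= 6.626e-34 / 2.4586e-20
= 2.6951e-14 m

2.6951e-14


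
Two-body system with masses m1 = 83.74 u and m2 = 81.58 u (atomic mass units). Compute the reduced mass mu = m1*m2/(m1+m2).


mu = m1 * m2 / (m1 + m2)
= 83.74 * 81.58 / (83.74 + 81.58)
= 6831.5092 / 165.32
= 41.3229 u

41.3229


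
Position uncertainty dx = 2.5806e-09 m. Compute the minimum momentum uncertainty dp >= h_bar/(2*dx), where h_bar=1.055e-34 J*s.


dp = h_bar / (2 * dx)
= 1.055e-34 / (2 * 2.5806e-09)
= 1.055e-34 / 5.1612e-09
= 2.0441e-26 kg*m/s

2.0441e-26


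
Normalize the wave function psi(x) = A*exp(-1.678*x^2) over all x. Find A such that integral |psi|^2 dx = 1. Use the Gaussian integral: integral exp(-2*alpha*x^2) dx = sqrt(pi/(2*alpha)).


integral |psi|^2 dx = A^2 * sqrt(pi/(2*alpha)) = 1
A^2 = sqrt(2*alpha/pi)
= sqrt(2 * 1.678 / pi)
= 1.033561
A = sqrt(1.033561)
= 1.0166

1.0166


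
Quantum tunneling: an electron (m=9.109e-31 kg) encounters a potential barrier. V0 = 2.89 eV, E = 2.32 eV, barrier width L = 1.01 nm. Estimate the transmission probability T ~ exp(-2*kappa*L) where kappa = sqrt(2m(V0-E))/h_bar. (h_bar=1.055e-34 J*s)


V0 - E = 0.57 eV = 9.1314e-20 J
kappa = sqrt(2 * m * (V0-E)) / h_bar
= sqrt(2 * 9.109e-31 * 9.1314e-20) / 1.055e-34
= 3.8660e+09 /m
2*kappa*L = 2 * 3.8660e+09 * 1.01e-9
= 7.8094
T = exp(-7.8094) = 4.058995e-04

4.058995e-04


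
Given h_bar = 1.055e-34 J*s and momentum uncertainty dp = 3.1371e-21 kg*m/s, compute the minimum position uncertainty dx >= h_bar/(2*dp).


dx = h_bar / (2 * dp)
= 1.055e-34 / (2 * 3.1371e-21)
= 1.055e-34 / 6.2742e-21
= 1.6815e-14 m

1.6815e-14


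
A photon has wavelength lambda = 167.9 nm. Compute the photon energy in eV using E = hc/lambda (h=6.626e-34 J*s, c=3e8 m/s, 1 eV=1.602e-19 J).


E = hc / lambda
= (6.626e-34)(3e8) / (167.9e-9)
= 1.9878e-25 / 1.6790e-07
= 1.1839e-18 J
Converting to eV: 1.1839e-18 / 1.602e-19
= 7.3903 eV

7.3903


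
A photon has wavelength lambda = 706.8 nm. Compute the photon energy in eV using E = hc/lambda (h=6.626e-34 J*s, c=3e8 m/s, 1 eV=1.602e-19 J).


E = hc / lambda
= (6.626e-34)(3e8) / (706.8e-9)
= 1.9878e-25 / 7.0680e-07
= 2.8124e-19 J
Converting to eV: 2.8124e-19 / 1.602e-19
= 1.7556 eV

1.7556


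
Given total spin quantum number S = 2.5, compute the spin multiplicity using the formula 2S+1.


Spin multiplicity = 2S + 1
= 2 * 2.5 + 1
= 5.0 + 1
= 6

6


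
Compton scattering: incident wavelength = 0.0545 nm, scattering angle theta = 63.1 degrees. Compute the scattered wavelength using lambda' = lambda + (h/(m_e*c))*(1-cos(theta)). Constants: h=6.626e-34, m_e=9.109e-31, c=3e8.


Compton wavelength: h/(m_e*c) = 2.4247e-12 m
d_lambda = 2.4247e-12 * (1 - cos(63.1 deg))
= 2.4247e-12 * 0.547565
= 1.3277e-12 m = 0.001328 nm
lambda' = 0.0545 + 0.001328
= 0.055828 nm

0.055828


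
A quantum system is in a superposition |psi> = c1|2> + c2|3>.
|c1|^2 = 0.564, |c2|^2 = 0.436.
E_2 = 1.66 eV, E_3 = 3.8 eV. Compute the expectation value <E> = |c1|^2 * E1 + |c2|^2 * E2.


<E> = |c1|^2 * E1 + |c2|^2 * E2
= 0.564 * 1.66 + 0.436 * 3.8
= 0.9362 + 1.6568
= 2.593 eV

2.593


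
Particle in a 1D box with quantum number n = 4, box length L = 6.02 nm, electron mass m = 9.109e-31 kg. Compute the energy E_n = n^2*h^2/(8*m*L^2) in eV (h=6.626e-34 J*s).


E = n^2 * h^2 / (8 * m * L^2)
= 4^2 * (6.626e-34)^2 / (8 * 9.109e-31 * (6.02e-9)^2)
= 16 * 4.3904e-67 / (8 * 9.109e-31 * 3.6240e-17)
= 2.6599e-20 J
= 0.166 eV

0.166


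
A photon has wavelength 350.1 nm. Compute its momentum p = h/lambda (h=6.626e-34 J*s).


p = h / lambda
= 6.626e-34 / (350.1e-9)
= 6.626e-34 / 3.5010e-07
= 1.8926e-27 kg*m/s

1.8926e-27


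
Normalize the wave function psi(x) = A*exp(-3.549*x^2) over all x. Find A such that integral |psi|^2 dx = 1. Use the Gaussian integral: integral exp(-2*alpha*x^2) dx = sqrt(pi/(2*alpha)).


integral |psi|^2 dx = A^2 * sqrt(pi/(2*alpha)) = 1
A^2 = sqrt(2*alpha/pi)
= sqrt(2 * 3.549 / pi)
= 1.503118
A = sqrt(1.503118)
= 1.226

1.226


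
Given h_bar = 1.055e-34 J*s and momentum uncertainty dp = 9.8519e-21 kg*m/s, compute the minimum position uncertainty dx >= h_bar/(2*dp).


dx = h_bar / (2 * dp)
= 1.055e-34 / (2 * 9.8519e-21)
= 1.055e-34 / 1.9704e-20
= 5.3543e-15 m

5.3543e-15


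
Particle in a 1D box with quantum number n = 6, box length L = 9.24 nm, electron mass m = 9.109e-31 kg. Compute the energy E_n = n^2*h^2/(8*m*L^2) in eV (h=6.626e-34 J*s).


E = n^2 * h^2 / (8 * m * L^2)
= 6^2 * (6.626e-34)^2 / (8 * 9.109e-31 * (9.24e-9)^2)
= 36 * 4.3904e-67 / (8 * 9.109e-31 * 8.5378e-17)
= 2.5404e-20 J
= 0.1586 eV

0.1586


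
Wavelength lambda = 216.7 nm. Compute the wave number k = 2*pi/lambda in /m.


k = 2 * pi / lambda
= 6.2832 / (216.7e-9)
= 6.2832 / 2.1670e-07
= 2.8995e+07 /m

2.8995e+07


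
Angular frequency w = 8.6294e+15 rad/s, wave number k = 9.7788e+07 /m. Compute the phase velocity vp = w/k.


vp = w / k
= 8.6294e+15 / 9.7788e+07
= 8.8246e+07 m/s

8.8246e+07


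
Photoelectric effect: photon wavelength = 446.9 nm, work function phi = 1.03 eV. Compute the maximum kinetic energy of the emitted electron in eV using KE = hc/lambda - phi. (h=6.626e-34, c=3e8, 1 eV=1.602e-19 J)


E_photon = hc / lambda
= (6.626e-34)(3e8) / (446.9e-9)
= 4.4480e-19 J
= 2.7765 eV
KE = E_photon - phi
= 2.7765 - 1.03
= 1.7465 eV

1.7465


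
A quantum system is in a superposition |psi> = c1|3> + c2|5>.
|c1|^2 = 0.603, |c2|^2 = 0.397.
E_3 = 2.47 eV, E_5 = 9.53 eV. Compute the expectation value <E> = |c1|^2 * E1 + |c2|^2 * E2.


<E> = |c1|^2 * E1 + |c2|^2 * E2
= 0.603 * 2.47 + 0.397 * 9.53
= 1.4894 + 3.7834
= 5.2728 eV

5.2728


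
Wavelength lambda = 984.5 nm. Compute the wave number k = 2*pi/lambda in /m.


k = 2 * pi / lambda
= 6.2832 / (984.5e-9)
= 6.2832 / 9.8450e-07
= 6.3821e+06 /m

6.3821e+06


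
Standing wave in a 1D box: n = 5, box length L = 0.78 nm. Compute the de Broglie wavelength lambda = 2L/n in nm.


lambda = 2L / n
= 2 * 0.78 / 5
= 1.56 / 5
= 0.312 nm

0.312


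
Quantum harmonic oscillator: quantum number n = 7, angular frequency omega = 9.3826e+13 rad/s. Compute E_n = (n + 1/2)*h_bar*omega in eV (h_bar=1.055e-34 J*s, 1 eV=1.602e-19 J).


E = (n + 1/2) * h_bar * omega
= (7 + 0.5) * 1.055e-34 * 9.3826e+13
= 7.5 * 9.8986e-21
= 7.4240e-20 J
= 0.4634 eV

0.4634


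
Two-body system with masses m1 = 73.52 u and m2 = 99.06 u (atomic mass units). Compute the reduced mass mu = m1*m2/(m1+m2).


mu = m1 * m2 / (m1 + m2)
= 73.52 * 99.06 / (73.52 + 99.06)
= 7282.8912 / 172.58
= 42.2001 u

42.2001


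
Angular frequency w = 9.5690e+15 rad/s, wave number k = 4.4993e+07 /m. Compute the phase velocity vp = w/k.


vp = w / k
= 9.5690e+15 / 4.4993e+07
= 2.1268e+08 m/s

2.1268e+08


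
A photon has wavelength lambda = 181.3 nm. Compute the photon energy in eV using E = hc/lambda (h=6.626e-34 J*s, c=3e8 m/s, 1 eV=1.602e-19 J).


E = hc / lambda
= (6.626e-34)(3e8) / (181.3e-9)
= 1.9878e-25 / 1.8130e-07
= 1.0964e-18 J
Converting to eV: 1.0964e-18 / 1.602e-19
= 6.844 eV

6.844


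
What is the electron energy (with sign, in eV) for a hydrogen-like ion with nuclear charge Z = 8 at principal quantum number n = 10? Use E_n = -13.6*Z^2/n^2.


E_n = -13.6 * Z^2 / n^2
= -13.6 * 8^2 / 10^2
= -13.6 * 64 / 100
= -8.704 eV

-8.704


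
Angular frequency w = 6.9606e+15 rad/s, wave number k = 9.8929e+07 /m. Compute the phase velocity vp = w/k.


vp = w / k
= 6.9606e+15 / 9.8929e+07
= 7.0360e+07 m/s

7.0360e+07


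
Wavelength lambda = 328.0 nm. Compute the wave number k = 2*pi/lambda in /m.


k = 2 * pi / lambda
= 6.2832 / (328.0e-9)
= 6.2832 / 3.2800e-07
= 1.9156e+07 /m

1.9156e+07


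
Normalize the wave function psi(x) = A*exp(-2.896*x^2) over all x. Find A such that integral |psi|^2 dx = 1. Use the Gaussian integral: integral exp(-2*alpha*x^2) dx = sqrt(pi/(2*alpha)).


integral |psi|^2 dx = A^2 * sqrt(pi/(2*alpha)) = 1
A^2 = sqrt(2*alpha/pi)
= sqrt(2 * 2.896 / pi)
= 1.357811
A = sqrt(1.357811)
= 1.1653

1.1653


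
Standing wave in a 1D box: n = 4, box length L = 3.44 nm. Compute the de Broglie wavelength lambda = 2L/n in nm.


lambda = 2L / n
= 2 * 3.44 / 4
= 6.88 / 4
= 1.72 nm

1.72


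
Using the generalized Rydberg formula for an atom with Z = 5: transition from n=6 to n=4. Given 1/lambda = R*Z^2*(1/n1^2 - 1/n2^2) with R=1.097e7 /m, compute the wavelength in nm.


1/lambda = R * Z^2 * (1/n1^2 - 1/n2^2)
= 1.097e7 * 5^2 * (1/4^2 - 1/6^2)
= 1.097e7 * 25 * (0.0625 - 0.027778)
= 9.5226e+06 /m
lambda = 1 / 9.5226e+06
= 105.0137 nm

105.0137


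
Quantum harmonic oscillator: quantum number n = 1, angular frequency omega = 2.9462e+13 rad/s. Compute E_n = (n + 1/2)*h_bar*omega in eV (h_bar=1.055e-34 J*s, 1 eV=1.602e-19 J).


E = (n + 1/2) * h_bar * omega
= (1 + 0.5) * 1.055e-34 * 2.9462e+13
= 1.5 * 3.1082e-21
= 4.6624e-21 J
= 0.0291 eV

0.0291


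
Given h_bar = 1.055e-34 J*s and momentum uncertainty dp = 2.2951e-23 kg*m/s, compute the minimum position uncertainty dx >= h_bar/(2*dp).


dx = h_bar / (2 * dp)
= 1.055e-34 / (2 * 2.2951e-23)
= 1.055e-34 / 4.5902e-23
= 2.2984e-12 m

2.2984e-12


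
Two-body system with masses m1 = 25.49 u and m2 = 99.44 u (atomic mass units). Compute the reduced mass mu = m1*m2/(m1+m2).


mu = m1 * m2 / (m1 + m2)
= 25.49 * 99.44 / (25.49 + 99.44)
= 2534.7256 / 124.93
= 20.2892 u

20.2892


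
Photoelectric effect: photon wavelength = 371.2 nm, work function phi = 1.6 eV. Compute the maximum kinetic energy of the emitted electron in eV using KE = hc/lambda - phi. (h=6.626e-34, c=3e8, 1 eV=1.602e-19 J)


E_photon = hc / lambda
= (6.626e-34)(3e8) / (371.2e-9)
= 5.3551e-19 J
= 3.3427 eV
KE = E_photon - phi
= 3.3427 - 1.6
= 1.7427 eV

1.7427


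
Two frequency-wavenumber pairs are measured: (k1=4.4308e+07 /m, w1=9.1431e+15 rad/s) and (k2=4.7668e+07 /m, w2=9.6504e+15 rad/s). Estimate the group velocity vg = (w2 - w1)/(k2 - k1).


vg = (w2 - w1) / (k2 - k1)
= (9.6504e+15 - 9.1431e+15) / (4.7668e+07 - 4.4308e+07)
= 5.0730e+14 / 3.3600e+06
= 1.5098e+08 m/s

1.5098e+08


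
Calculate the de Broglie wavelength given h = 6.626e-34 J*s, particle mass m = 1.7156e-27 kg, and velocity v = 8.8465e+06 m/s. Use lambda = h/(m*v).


lambda = h / (m * v)
= 6.626e-34 / (1.7156e-27 * 8.8465e+06)
= 6.626e-34 / 1.5177e-20
= 4.3658e-14 m

4.3658e-14


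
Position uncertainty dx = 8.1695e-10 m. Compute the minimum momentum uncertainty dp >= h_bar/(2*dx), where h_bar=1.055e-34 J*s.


dp = h_bar / (2 * dx)
= 1.055e-34 / (2 * 8.1695e-10)
= 1.055e-34 / 1.6339e-09
= 6.4569e-26 kg*m/s

6.4569e-26


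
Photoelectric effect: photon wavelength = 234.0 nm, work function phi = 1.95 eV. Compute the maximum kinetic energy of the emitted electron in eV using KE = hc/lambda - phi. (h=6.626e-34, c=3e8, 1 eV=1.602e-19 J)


E_photon = hc / lambda
= (6.626e-34)(3e8) / (234.0e-9)
= 8.4949e-19 J
= 5.3027 eV
KE = E_photon - phi
= 5.3027 - 1.95
= 3.3527 eV

3.3527


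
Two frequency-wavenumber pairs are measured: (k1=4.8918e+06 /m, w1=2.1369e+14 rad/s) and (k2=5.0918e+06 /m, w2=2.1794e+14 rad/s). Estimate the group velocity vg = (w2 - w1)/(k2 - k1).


vg = (w2 - w1) / (k2 - k1)
= (2.1794e+14 - 2.1369e+14) / (5.0918e+06 - 4.8918e+06)
= 4.2500e+12 / 2.0000e+05
= 2.1250e+07 m/s

2.1250e+07


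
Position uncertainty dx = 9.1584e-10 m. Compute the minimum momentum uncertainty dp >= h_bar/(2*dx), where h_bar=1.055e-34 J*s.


dp = h_bar / (2 * dx)
= 1.055e-34 / (2 * 9.1584e-10)
= 1.055e-34 / 1.8317e-09
= 5.7597e-26 kg*m/s

5.7597e-26


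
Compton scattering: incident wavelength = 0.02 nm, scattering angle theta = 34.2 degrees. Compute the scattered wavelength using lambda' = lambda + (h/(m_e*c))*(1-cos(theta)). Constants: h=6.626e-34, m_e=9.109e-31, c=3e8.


Compton wavelength: h/(m_e*c) = 2.4247e-12 m
d_lambda = 2.4247e-12 * (1 - cos(34.2 deg))
= 2.4247e-12 * 0.172919
= 4.1928e-13 m = 0.000419 nm
lambda' = 0.02 + 0.000419
= 0.020419 nm

0.020419


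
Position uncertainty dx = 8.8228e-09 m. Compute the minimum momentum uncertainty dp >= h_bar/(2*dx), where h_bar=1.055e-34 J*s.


dp = h_bar / (2 * dx)
= 1.055e-34 / (2 * 8.8228e-09)
= 1.055e-34 / 1.7646e-08
= 5.9788e-27 kg*m/s

5.9788e-27


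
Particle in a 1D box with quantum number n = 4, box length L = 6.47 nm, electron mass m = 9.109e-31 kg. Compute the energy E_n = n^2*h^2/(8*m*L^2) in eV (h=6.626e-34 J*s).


E = n^2 * h^2 / (8 * m * L^2)
= 4^2 * (6.626e-34)^2 / (8 * 9.109e-31 * (6.47e-9)^2)
= 16 * 4.3904e-67 / (8 * 9.109e-31 * 4.1861e-17)
= 2.3028e-20 J
= 0.1437 eV

0.1437


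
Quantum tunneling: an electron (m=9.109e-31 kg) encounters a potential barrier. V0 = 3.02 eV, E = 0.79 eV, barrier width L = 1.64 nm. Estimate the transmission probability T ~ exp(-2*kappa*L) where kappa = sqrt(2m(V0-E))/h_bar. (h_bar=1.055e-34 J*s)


V0 - E = 2.23 eV = 3.5725e-19 J
kappa = sqrt(2 * m * (V0-E)) / h_bar
= sqrt(2 * 9.109e-31 * 3.5725e-19) / 1.055e-34
= 7.6468e+09 /m
2*kappa*L = 2 * 7.6468e+09 * 1.64e-9
= 25.0816
T = exp(-25.0816) = 1.279956e-11

1.279956e-11


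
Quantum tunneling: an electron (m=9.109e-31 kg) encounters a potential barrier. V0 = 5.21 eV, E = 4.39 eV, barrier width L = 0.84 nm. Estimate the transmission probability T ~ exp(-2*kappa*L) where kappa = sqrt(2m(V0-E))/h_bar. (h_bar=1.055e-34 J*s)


V0 - E = 0.82 eV = 1.3136e-19 J
kappa = sqrt(2 * m * (V0-E)) / h_bar
= sqrt(2 * 9.109e-31 * 1.3136e-19) / 1.055e-34
= 4.6370e+09 /m
2*kappa*L = 2 * 4.6370e+09 * 0.84e-9
= 7.7901
T = exp(-7.7901) = 4.137943e-04

4.137943e-04


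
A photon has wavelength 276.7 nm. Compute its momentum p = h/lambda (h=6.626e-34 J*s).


p = h / lambda
= 6.626e-34 / (276.7e-9)
= 6.626e-34 / 2.7670e-07
= 2.3947e-27 kg*m/s

2.3947e-27


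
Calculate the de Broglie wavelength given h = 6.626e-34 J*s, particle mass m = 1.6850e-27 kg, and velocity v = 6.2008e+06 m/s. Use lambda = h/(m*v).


lambda = h / (m * v)
= 6.626e-34 / (1.6850e-27 * 6.2008e+06)
= 6.626e-34 / 1.0448e-20
= 6.3417e-14 m

6.3417e-14


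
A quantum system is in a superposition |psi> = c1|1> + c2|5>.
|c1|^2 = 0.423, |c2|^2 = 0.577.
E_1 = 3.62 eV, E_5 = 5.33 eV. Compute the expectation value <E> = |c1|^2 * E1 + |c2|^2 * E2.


<E> = |c1|^2 * E1 + |c2|^2 * E2
= 0.423 * 3.62 + 0.577 * 5.33
= 1.5313 + 3.0754
= 4.6067 eV

4.6067


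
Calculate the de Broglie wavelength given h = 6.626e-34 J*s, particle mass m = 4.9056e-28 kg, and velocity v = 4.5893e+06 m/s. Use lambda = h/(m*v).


lambda = h / (m * v)
= 6.626e-34 / (4.9056e-28 * 4.5893e+06)
= 6.626e-34 / 2.2513e-21
= 2.9432e-13 m

2.9432e-13


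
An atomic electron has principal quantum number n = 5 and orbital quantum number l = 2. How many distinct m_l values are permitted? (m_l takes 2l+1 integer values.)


m_l ranges from -l to +l in integer steps
So m_l goes from -2 to +2
Count = 2l + 1 = 2*2 + 1
= 5

5


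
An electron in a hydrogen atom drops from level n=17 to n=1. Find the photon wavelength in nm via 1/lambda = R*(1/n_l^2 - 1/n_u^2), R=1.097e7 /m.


1/lambda = R * (1/n_l^2 - 1/n_u^2)
= 1.097e7 * (1/1^2 - 1/17^2)
= 1.097e7 * (1.0 - 0.00346)
= 1.097e7 * 0.99654
= 1.0932e+07 /m
lambda = 1 / 1.0932e+07 = 91.4742 nm

91.4742


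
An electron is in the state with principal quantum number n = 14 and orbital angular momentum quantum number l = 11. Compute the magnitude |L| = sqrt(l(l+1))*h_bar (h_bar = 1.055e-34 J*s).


L = sqrt(l*(l+1)) * h_bar
= sqrt(11 * 12) * 1.055e-34
= sqrt(132) * 1.055e-34
= 11.4891 * 1.055e-34
= 1.2121e-33 J*s

1.2121e-33


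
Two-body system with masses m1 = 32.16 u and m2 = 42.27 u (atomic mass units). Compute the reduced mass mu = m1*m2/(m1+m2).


mu = m1 * m2 / (m1 + m2)
= 32.16 * 42.27 / (32.16 + 42.27)
= 1359.4032 / 74.43
= 18.2642 u

18.2642


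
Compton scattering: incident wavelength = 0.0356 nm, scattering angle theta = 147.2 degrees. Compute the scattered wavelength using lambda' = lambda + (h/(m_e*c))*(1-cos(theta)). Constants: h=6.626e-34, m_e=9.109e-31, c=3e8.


Compton wavelength: h/(m_e*c) = 2.4247e-12 m
d_lambda = 2.4247e-12 * (1 - cos(147.2 deg))
= 2.4247e-12 * 1.840567
= 4.4628e-12 m = 0.004463 nm
lambda' = 0.0356 + 0.004463
= 0.040063 nm

0.040063


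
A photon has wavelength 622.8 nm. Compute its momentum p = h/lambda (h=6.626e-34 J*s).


p = h / lambda
= 6.626e-34 / (622.8e-9)
= 6.626e-34 / 6.2280e-07
= 1.0639e-27 kg*m/s

1.0639e-27


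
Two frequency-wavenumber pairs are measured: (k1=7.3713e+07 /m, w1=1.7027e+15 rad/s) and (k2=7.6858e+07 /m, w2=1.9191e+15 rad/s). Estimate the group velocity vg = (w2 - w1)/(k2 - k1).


vg = (w2 - w1) / (k2 - k1)
= (1.9191e+15 - 1.7027e+15) / (7.6858e+07 - 7.3713e+07)
= 2.1640e+14 / 3.1450e+06
= 6.8808e+07 m/s

6.8808e+07


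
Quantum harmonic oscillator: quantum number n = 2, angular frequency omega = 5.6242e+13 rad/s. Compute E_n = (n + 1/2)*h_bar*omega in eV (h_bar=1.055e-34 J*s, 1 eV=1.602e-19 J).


E = (n + 1/2) * h_bar * omega
= (2 + 0.5) * 1.055e-34 * 5.6242e+13
= 2.5 * 5.9335e-21
= 1.4834e-20 J
= 0.0926 eV

0.0926


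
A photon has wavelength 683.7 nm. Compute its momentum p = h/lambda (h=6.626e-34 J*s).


p = h / lambda
= 6.626e-34 / (683.7e-9)
= 6.626e-34 / 6.8370e-07
= 9.6914e-28 kg*m/s

9.6914e-28


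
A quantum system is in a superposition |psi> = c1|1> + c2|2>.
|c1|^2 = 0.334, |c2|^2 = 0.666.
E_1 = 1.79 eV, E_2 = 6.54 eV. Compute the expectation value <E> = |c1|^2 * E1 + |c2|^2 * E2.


<E> = |c1|^2 * E1 + |c2|^2 * E2
= 0.334 * 1.79 + 0.666 * 6.54
= 0.5979 + 4.3556
= 4.9535 eV

4.9535


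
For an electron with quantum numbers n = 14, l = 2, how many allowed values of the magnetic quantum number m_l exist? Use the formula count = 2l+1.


m_l ranges from -l to +l in integer steps
So m_l goes from -2 to +2
Count = 2l + 1 = 2*2 + 1
= 5

5


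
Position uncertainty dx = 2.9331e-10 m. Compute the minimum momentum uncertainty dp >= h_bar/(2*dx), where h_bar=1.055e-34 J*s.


dp = h_bar / (2 * dx)
= 1.055e-34 / (2 * 2.9331e-10)
= 1.055e-34 / 5.8662e-10
= 1.7984e-25 kg*m/s

1.7984e-25


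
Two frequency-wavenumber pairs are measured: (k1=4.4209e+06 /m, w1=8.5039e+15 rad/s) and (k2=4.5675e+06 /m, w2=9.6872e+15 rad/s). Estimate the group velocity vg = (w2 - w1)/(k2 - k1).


vg = (w2 - w1) / (k2 - k1)
= (9.6872e+15 - 8.5039e+15) / (4.5675e+06 - 4.4209e+06)
= 1.1833e+15 / 1.4660e+05
= 8.0716e+09 m/s

8.0716e+09


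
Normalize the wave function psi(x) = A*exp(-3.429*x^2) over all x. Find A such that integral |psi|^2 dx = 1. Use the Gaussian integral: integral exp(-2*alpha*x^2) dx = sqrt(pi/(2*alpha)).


integral |psi|^2 dx = A^2 * sqrt(pi/(2*alpha)) = 1
A^2 = sqrt(2*alpha/pi)
= sqrt(2 * 3.429 / pi)
= 1.477487
A = sqrt(1.477487)
= 1.2155

1.2155


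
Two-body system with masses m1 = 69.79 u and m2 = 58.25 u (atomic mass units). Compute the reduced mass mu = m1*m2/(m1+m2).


mu = m1 * m2 / (m1 + m2)
= 69.79 * 58.25 / (69.79 + 58.25)
= 4065.2675 / 128.04
= 31.75 u

31.75


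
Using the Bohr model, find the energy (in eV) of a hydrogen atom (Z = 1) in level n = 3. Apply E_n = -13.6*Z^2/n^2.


E_n = -13.6 * Z^2 / n^2
= -13.6 * 1^2 / 3^2
= -13.6 * 1 / 9
= -1.5111 eV

-1.5111


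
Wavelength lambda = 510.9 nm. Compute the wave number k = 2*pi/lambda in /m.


k = 2 * pi / lambda
= 6.2832 / (510.9e-9)
= 6.2832 / 5.1090e-07
= 1.2298e+07 /m

1.2298e+07


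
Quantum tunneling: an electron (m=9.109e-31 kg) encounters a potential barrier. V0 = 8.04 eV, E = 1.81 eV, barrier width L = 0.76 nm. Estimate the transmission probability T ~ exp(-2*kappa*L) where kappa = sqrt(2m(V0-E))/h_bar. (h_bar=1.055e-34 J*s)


V0 - E = 6.23 eV = 9.9805e-19 J
kappa = sqrt(2 * m * (V0-E)) / h_bar
= sqrt(2 * 9.109e-31 * 9.9805e-19) / 1.055e-34
= 1.2781e+10 /m
2*kappa*L = 2 * 1.2781e+10 * 0.76e-9
= 19.4275
T = exp(-19.4275) = 3.653819e-09

3.653819e-09


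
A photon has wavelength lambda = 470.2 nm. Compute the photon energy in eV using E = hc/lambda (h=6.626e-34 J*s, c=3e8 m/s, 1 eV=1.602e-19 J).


E = hc / lambda
= (6.626e-34)(3e8) / (470.2e-9)
= 1.9878e-25 / 4.7020e-07
= 4.2276e-19 J
Converting to eV: 4.2276e-19 / 1.602e-19
= 2.6389 eV

2.6389


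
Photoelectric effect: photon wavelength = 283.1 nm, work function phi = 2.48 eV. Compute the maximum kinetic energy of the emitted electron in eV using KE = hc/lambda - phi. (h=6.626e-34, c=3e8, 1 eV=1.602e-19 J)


E_photon = hc / lambda
= (6.626e-34)(3e8) / (283.1e-9)
= 7.0215e-19 J
= 4.383 eV
KE = E_photon - phi
= 4.383 - 2.48
= 1.903 eV

1.903


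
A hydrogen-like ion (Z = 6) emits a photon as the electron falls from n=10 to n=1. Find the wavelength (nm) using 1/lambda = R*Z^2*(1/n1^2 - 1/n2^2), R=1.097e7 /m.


1/lambda = R * Z^2 * (1/n1^2 - 1/n2^2)
= 1.097e7 * 6^2 * (1/1^2 - 1/10^2)
= 1.097e7 * 36 * (1.0 - 0.01)
= 3.9097e+08 /m
lambda = 1 / 3.9097e+08
= 2.5577 nm

2.5577


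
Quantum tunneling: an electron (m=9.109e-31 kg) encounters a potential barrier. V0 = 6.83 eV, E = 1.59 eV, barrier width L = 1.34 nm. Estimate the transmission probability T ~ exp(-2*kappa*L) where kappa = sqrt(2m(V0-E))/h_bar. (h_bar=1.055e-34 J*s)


V0 - E = 5.24 eV = 8.3945e-19 J
kappa = sqrt(2 * m * (V0-E)) / h_bar
= sqrt(2 * 9.109e-31 * 8.3945e-19) / 1.055e-34
= 1.1722e+10 /m
2*kappa*L = 2 * 1.1722e+10 * 1.34e-9
= 31.4145
T = exp(-31.4145) = 2.274437e-14

2.274437e-14


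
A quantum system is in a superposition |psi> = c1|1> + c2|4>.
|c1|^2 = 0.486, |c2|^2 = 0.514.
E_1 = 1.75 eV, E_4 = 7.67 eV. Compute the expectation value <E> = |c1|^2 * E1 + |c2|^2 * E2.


<E> = |c1|^2 * E1 + |c2|^2 * E2
= 0.486 * 1.75 + 0.514 * 7.67
= 0.8505 + 3.9424
= 4.7929 eV

4.7929


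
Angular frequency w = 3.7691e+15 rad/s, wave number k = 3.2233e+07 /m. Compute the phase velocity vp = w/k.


vp = w / k
= 3.7691e+15 / 3.2233e+07
= 1.1693e+08 m/s

1.1693e+08


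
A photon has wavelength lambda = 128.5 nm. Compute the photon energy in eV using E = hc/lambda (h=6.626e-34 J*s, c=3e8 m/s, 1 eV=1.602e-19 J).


E = hc / lambda
= (6.626e-34)(3e8) / (128.5e-9)
= 1.9878e-25 / 1.2850e-07
= 1.5469e-18 J
Converting to eV: 1.5469e-18 / 1.602e-19
= 9.6562 eV

9.6562


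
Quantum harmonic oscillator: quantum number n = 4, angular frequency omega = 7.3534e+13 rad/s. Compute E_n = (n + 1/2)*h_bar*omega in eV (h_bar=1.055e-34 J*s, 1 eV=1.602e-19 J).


E = (n + 1/2) * h_bar * omega
= (4 + 0.5) * 1.055e-34 * 7.3534e+13
= 4.5 * 7.7578e-21
= 3.4910e-20 J
= 0.2179 eV

0.2179


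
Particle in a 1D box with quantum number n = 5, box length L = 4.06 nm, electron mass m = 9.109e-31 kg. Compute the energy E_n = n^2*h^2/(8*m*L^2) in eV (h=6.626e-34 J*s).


E = n^2 * h^2 / (8 * m * L^2)
= 5^2 * (6.626e-34)^2 / (8 * 9.109e-31 * (4.06e-9)^2)
= 25 * 4.3904e-67 / (8 * 9.109e-31 * 1.6484e-17)
= 9.1376e-20 J
= 0.5704 eV

0.5704


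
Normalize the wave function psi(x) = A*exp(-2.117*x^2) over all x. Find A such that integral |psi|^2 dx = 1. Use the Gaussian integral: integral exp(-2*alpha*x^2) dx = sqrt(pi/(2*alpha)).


integral |psi|^2 dx = A^2 * sqrt(pi/(2*alpha)) = 1
A^2 = sqrt(2*alpha/pi)
= sqrt(2 * 2.117 / pi)
= 1.160915
A = sqrt(1.160915)
= 1.0775

1.0775


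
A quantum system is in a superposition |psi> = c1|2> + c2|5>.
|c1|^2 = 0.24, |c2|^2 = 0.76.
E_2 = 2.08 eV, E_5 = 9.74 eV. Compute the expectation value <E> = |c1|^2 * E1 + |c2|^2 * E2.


<E> = |c1|^2 * E1 + |c2|^2 * E2
= 0.24 * 2.08 + 0.76 * 9.74
= 0.4992 + 7.4024
= 7.9016 eV

7.9016


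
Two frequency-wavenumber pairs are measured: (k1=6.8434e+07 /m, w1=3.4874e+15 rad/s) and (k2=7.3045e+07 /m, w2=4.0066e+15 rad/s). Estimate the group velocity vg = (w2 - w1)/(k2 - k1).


vg = (w2 - w1) / (k2 - k1)
= (4.0066e+15 - 3.4874e+15) / (7.3045e+07 - 6.8434e+07)
= 5.1920e+14 / 4.6110e+06
= 1.1260e+08 m/s

1.1260e+08


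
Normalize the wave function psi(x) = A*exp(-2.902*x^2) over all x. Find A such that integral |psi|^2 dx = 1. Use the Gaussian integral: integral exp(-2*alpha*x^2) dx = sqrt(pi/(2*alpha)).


integral |psi|^2 dx = A^2 * sqrt(pi/(2*alpha)) = 1
A^2 = sqrt(2*alpha/pi)
= sqrt(2 * 2.902 / pi)
= 1.359217
A = sqrt(1.359217)
= 1.1659

1.1659


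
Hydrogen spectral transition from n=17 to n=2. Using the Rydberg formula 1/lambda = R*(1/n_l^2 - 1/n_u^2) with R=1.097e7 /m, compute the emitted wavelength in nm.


1/lambda = R * (1/n_l^2 - 1/n_u^2)
= 1.097e7 * (1/2^2 - 1/17^2)
= 1.097e7 * (0.25 - 0.00346)
= 1.097e7 * 0.24654
= 2.7045e+06 /m
lambda = 1 / 2.7045e+06 = 369.7484 nm

369.7484


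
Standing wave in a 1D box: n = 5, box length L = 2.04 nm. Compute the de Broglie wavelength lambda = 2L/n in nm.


lambda = 2L / n
= 2 * 2.04 / 5
= 4.08 / 5
= 0.816 nm

0.816


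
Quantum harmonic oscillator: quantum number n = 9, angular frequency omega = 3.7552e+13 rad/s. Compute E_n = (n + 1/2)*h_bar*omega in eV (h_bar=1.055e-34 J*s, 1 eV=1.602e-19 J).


E = (n + 1/2) * h_bar * omega
= (9 + 0.5) * 1.055e-34 * 3.7552e+13
= 9.5 * 3.9617e-21
= 3.7636e-20 J
= 0.2349 eV

0.2349


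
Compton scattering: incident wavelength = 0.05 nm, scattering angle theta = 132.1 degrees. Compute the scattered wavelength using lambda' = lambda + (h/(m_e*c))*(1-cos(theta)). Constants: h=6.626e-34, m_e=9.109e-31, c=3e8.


Compton wavelength: h/(m_e*c) = 2.4247e-12 m
d_lambda = 2.4247e-12 * (1 - cos(132.1 deg))
= 2.4247e-12 * 1.670427
= 4.0503e-12 m = 0.00405 nm
lambda' = 0.05 + 0.00405
= 0.05405 nm

0.05405


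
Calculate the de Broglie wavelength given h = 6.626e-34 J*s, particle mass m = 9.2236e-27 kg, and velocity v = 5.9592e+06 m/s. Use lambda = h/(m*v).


lambda = h / (m * v)
= 6.626e-34 / (9.2236e-27 * 5.9592e+06)
= 6.626e-34 / 5.4965e-20
= 1.2055e-14 m

1.2055e-14


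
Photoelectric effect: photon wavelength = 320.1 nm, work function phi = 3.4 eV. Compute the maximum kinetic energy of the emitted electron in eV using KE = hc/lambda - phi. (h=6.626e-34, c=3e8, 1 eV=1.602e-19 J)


E_photon = hc / lambda
= (6.626e-34)(3e8) / (320.1e-9)
= 6.2099e-19 J
= 3.8764 eV
KE = E_photon - phi
= 3.8764 - 3.4
= 0.4764 eV

0.4764


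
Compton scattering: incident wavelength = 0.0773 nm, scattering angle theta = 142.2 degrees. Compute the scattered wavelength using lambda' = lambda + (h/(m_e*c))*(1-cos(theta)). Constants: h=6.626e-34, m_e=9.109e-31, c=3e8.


Compton wavelength: h/(m_e*c) = 2.4247e-12 m
d_lambda = 2.4247e-12 * (1 - cos(142.2 deg))
= 2.4247e-12 * 1.790155
= 4.3406e-12 m = 0.004341 nm
lambda' = 0.0773 + 0.004341
= 0.081641 nm

0.081641


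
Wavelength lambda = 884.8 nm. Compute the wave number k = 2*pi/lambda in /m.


k = 2 * pi / lambda
= 6.2832 / (884.8e-9)
= 6.2832 / 8.8480e-07
= 7.1012e+06 /m

7.1012e+06


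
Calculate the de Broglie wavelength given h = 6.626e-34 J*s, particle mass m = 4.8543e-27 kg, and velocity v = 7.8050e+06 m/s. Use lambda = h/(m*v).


lambda = h / (m * v)
= 6.626e-34 / (4.8543e-27 * 7.8050e+06)
= 6.626e-34 / 3.7888e-20
= 1.7488e-14 m

1.7488e-14


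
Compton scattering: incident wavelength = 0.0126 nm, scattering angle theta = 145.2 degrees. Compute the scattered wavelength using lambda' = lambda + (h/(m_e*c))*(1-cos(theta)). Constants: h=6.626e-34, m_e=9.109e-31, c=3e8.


Compton wavelength: h/(m_e*c) = 2.4247e-12 m
d_lambda = 2.4247e-12 * (1 - cos(145.2 deg))
= 2.4247e-12 * 1.821149
= 4.4158e-12 m = 0.004416 nm
lambda' = 0.0126 + 0.004416
= 0.017016 nm

0.017016


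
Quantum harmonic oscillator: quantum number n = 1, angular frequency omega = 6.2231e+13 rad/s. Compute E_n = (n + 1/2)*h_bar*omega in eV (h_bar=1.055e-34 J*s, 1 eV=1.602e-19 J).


E = (n + 1/2) * h_bar * omega
= (1 + 0.5) * 1.055e-34 * 6.2231e+13
= 1.5 * 6.5654e-21
= 9.8481e-21 J
= 0.0615 eV

0.0615


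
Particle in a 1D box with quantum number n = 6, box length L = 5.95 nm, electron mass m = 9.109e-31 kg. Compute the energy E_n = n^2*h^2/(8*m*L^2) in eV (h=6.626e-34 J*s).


E = n^2 * h^2 / (8 * m * L^2)
= 6^2 * (6.626e-34)^2 / (8 * 9.109e-31 * (5.95e-9)^2)
= 36 * 4.3904e-67 / (8 * 9.109e-31 * 3.5403e-17)
= 6.1265e-20 J
= 0.3824 eV

0.3824


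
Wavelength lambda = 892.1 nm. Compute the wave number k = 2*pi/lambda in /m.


k = 2 * pi / lambda
= 6.2832 / (892.1e-9)
= 6.2832 / 8.9210e-07
= 7.0431e+06 /m

7.0431e+06


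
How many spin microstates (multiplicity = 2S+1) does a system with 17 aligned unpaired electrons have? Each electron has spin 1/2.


Total spin S = N * (1/2) = 17 * 0.5 = 8.5
Spin multiplicity = 2S + 1
= 2 * 8.5 + 1
= 18

18


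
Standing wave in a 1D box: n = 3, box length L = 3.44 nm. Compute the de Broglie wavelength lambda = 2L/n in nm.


lambda = 2L / n
= 2 * 3.44 / 3
= 6.88 / 3
= 2.2933 nm

2.2933


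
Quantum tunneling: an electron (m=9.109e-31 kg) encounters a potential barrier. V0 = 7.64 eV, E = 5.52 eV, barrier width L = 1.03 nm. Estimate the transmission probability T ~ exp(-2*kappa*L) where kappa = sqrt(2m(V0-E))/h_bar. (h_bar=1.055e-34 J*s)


V0 - E = 2.12 eV = 3.3962e-19 J
kappa = sqrt(2 * m * (V0-E)) / h_bar
= sqrt(2 * 9.109e-31 * 3.3962e-19) / 1.055e-34
= 7.4558e+09 /m
2*kappa*L = 2 * 7.4558e+09 * 1.03e-9
= 15.359
T = exp(-15.359) = 2.136241e-07

2.136241e-07


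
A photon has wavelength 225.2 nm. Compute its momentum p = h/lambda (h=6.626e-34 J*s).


p = h / lambda
= 6.626e-34 / (225.2e-9)
= 6.626e-34 / 2.2520e-07
= 2.9423e-27 kg*m/s

2.9423e-27


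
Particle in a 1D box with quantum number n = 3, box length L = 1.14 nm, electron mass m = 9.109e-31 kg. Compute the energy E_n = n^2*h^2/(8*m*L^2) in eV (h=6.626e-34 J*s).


E = n^2 * h^2 / (8 * m * L^2)
= 3^2 * (6.626e-34)^2 / (8 * 9.109e-31 * (1.14e-9)^2)
= 9 * 4.3904e-67 / (8 * 9.109e-31 * 1.2996e-18)
= 4.1723e-19 J
= 2.6044 eV

2.6044


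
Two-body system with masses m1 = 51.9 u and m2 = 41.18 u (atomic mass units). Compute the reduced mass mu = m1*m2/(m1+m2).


mu = m1 * m2 / (m1 + m2)
= 51.9 * 41.18 / (51.9 + 41.18)
= 2137.242 / 93.08
= 22.9613 u

22.9613


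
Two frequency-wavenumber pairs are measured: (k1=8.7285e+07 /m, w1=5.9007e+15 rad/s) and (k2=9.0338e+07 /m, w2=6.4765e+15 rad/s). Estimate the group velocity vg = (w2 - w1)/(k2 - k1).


vg = (w2 - w1) / (k2 - k1)
= (6.4765e+15 - 5.9007e+15) / (9.0338e+07 - 8.7285e+07)
= 5.7580e+14 / 3.0530e+06
= 1.8860e+08 m/s

1.8860e+08


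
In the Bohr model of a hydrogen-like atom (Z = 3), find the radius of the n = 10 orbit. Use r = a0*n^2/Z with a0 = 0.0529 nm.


r = a0 * n^2 / Z
= 0.0529 * 10^2 / 3
= 0.0529 * 100 / 3
= 1.7633 nm

1.7633


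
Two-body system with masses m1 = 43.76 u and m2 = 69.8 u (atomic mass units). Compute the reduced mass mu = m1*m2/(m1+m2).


mu = m1 * m2 / (m1 + m2)
= 43.76 * 69.8 / (43.76 + 69.8)
= 3054.448 / 113.56
= 26.8972 u

26.8972


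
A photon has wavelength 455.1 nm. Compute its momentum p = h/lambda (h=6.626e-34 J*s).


p = h / lambda
= 6.626e-34 / (455.1e-9)
= 6.626e-34 / 4.5510e-07
= 1.4559e-27 kg*m/s

1.4559e-27


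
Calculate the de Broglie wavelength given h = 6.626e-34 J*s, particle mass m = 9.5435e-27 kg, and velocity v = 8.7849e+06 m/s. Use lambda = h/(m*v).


lambda = h / (m * v)
= 6.626e-34 / (9.5435e-27 * 8.7849e+06)
= 6.626e-34 / 8.3839e-20
= 7.9033e-15 m

7.9033e-15


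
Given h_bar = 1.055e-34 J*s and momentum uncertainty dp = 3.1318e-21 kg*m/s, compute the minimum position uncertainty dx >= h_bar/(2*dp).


dx = h_bar / (2 * dp)
= 1.055e-34 / (2 * 3.1318e-21)
= 1.055e-34 / 6.2636e-21
= 1.6843e-14 m

1.6843e-14


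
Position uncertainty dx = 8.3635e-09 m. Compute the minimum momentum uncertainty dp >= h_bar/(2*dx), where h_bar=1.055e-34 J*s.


dp = h_bar / (2 * dx)
= 1.055e-34 / (2 * 8.3635e-09)
= 1.055e-34 / 1.6727e-08
= 6.3072e-27 kg*m/s

6.3072e-27


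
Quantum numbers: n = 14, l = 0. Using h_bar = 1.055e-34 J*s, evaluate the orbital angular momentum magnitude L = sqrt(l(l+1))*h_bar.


L = sqrt(l*(l+1)) * h_bar
= sqrt(0 * 1) * 1.055e-34
= sqrt(0) * 1.055e-34
= 0.0 * 1.055e-34
= 0.0000e+00 J*s

0.0000e+00


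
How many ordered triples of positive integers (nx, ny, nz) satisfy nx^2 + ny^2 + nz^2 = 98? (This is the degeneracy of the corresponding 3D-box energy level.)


Enumerate all (nx, ny, nz) with nx^2 + ny^2 + nz^2 = 98:
(1,4,9)
(1,9,4)
(3,5,8)
(3,8,5)
(4,1,9)
(4,9,1)
(5,3,8)
(5,8,3)
(8,3,5)
(8,5,3)
(9,1,4)
(9,4,1)
Total degeneracy = 12

12


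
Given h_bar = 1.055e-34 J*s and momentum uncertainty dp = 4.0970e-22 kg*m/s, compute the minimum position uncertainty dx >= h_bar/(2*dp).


dx = h_bar / (2 * dp)
= 1.055e-34 / (2 * 4.0970e-22)
= 1.055e-34 / 8.1940e-22
= 1.2875e-13 m

1.2875e-13


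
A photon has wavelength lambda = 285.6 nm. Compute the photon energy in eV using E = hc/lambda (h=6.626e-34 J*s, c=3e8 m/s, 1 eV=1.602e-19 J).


E = hc / lambda
= (6.626e-34)(3e8) / (285.6e-9)
= 1.9878e-25 / 2.8560e-07
= 6.9601e-19 J
Converting to eV: 6.9601e-19 / 1.602e-19
= 4.3446 eV

4.3446


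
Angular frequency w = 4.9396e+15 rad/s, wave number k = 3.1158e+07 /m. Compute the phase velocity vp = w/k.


vp = w / k
= 4.9396e+15 / 3.1158e+07
= 1.5853e+08 m/s

1.5853e+08


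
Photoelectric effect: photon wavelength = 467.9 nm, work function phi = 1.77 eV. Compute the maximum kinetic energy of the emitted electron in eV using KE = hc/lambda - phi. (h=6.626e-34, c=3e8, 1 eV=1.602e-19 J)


E_photon = hc / lambda
= (6.626e-34)(3e8) / (467.9e-9)
= 4.2483e-19 J
= 2.6519 eV
KE = E_photon - phi
= 2.6519 - 1.77
= 0.8819 eV

0.8819


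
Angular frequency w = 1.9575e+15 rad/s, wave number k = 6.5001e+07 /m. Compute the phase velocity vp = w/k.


vp = w / k
= 1.9575e+15 / 6.5001e+07
= 3.0115e+07 m/s

3.0115e+07


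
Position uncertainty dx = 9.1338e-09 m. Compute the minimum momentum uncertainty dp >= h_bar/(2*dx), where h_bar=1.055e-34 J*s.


dp = h_bar / (2 * dx)
= 1.055e-34 / (2 * 9.1338e-09)
= 1.055e-34 / 1.8268e-08
= 5.7753e-27 kg*m/s

5.7753e-27
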